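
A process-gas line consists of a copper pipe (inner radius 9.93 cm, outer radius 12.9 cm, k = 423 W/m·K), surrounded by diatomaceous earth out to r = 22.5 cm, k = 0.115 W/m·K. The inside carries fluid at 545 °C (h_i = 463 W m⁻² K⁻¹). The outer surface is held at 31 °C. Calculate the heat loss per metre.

Series thermal resistances, inner to outer:
  R'_conv,in = 1/(2πr h) = 1/(2π·0.0993·463) = 0.003462 m·K/W
  R'_copper = ln(0.129/0.0993)/(2πk) = 0.2617/(2π·423) = 9.845×10^-5 m·K/W
  R'_diatomaceous earth = ln(0.225/0.129)/(2πk) = 0.5563/(2π·0.115) = 0.7699 m·K/W
ΣR = 0.003462 + 9.845×10^-5 + 0.7699 = 0.7735 m·K/W
Q' = ΔT/ΣR = (545 °C − 31 °C)/0.7735 = 665 W/m

Q' = 665 W/m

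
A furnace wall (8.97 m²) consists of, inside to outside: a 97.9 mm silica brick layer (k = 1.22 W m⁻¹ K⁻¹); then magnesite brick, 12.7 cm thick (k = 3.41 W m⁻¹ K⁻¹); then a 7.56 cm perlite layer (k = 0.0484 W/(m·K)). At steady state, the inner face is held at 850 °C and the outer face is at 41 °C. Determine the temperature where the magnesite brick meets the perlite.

Treat each layer as a resistance in series:
  R_silica brick = L/(kA) = 0.0979/(1.22·8.97) = 0.008946 K/W
  R_magnesite brick = L/(kA) = 0.127/(3.41·8.97) = 0.004152 K/W
  R_perlite = L/(kA) = 0.0756/(0.0484·8.97) = 0.1741 K/W
ΣR = 0.008946 + 0.004152 + 0.1741 = 0.1872 K/W
Q = ΔT/ΣR = (850 °C − 41 °C)/0.1872 = 4322 W
From the inner boundary to the magnesite brick/perlite interface, ΣR_partial = 0.01310 K/W.
T_interface = T_in − Q·ΣR_partial = 850 °C − (4322)(0.01310) = 793 °C

T = 793 °C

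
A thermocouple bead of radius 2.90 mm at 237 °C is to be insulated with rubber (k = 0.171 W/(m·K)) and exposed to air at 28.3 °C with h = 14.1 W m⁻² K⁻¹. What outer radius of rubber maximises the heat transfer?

r_cr = 2.43 cm

For a sphere, r_cr = 2k_ins/h = 2·0.171/14.1 = 0.0243 m = 2.43 cm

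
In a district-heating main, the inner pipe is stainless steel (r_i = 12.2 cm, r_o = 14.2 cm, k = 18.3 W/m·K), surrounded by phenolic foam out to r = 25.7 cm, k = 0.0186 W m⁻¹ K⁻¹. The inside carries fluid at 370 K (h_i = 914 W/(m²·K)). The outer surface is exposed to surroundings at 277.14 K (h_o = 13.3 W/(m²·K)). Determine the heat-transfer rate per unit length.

Q' = 18.1 W/m

Series thermal resistances, inner to outer:
  R'_conv,in = 1/(2πr h) = 1/(2π·0.122·914) = 0.001427 m·K/W
  R'_stainless steel = ln(0.142/0.122)/(2πk) = 0.1518/(2π·18.3) = 0.001320 m·K/W
  R'_phenolic foam = ln(0.257/0.142)/(2πk) = 0.5932/(2π·0.0186) = 5.076 m·K/W
  R'_conv,out = 1/(2πr h) = 1/(2π·0.257·13.3) = 0.04656 m·K/W
ΣR = 0.001427 + 0.001320 + 5.076 + 0.04656 = 5.125 m·K/W
Q' = ΔT/ΣR = (370 K − 277.14 K)/5.125 = 18.1 W/m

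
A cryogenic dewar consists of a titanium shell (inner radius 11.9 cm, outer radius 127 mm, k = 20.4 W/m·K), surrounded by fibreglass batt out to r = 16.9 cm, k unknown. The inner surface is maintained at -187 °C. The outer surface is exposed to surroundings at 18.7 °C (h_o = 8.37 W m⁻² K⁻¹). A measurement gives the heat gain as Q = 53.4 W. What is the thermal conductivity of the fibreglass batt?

ΣR = ΔT/Q = |-187 − 18.7|/53.4 = 3.852 K/W
Known resistances:
  R_titanium = (1/0.119 − 1/0.127)/(4πk) = 0.5293/(4π·20.4) = 0.002065 K/W
  R_conv,out = 1/(4πr²h) = 1/(4π·0.169²·8.37) = 0.3329 K/W
R_fibreglass batt = ΣR − ΣR_known = 3.852 − 0.3350 = 3.517 K/W
(1/r₁−1/r₂)/(4πk) = 3.517 ⇒ k = 1.957/(4π·3.517) = 0.0443 W/m·K

k = 0.0443 W/m·K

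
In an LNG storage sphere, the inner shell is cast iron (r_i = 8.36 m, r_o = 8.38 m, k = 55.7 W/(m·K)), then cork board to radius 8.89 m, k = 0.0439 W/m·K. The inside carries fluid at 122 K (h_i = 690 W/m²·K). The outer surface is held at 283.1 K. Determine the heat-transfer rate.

Q = 13000 W

Series thermal resistances, inner to outer:
  R_conv,in = 1/(4πr²h) = 1/(4π·8.36²·690) = 1.650×10^-6 K/W
  R_cast iron = (1/8.36 − 1/8.38)/(4πk) = 2.855×10^-4/(4π·55.7) = 4.079×10^-7 K/W
  R_cork board = (1/8.38 − 1/8.89)/(4πk) = 0.006846/(4π·0.0439) = 0.01241 K/W
ΣR = 1.650×10^-6 + 4.079×10^-7 + 0.01241 = 0.01241 K/W
Q = ΔT/ΣR = (122 K − 283.1 K)/0.01241 = -13000 W
(Negative Q ⇒ heat flows inward; heat gain = 13000 W.)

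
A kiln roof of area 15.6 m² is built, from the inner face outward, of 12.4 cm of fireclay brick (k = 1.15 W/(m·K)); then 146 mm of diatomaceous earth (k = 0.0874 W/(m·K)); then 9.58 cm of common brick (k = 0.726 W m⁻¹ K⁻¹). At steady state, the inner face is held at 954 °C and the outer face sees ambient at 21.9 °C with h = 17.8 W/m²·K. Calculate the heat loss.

Treat each layer as a resistance in series:
  R_fireclay brick = L/(kA) = 0.124/(1.15·15.6) = 0.006912 K/W
  R_diatomaceous earth = L/(kA) = 0.146/(0.0874·15.6) = 0.1071 K/W
  R_common brick = L/(kA) = 0.0958/(0.726·15.6) = 0.008459 K/W
  R_conv,out = 1/(hA) = 1/(17.8·15.6) = 0.003601 K/W
ΣR = 0.006912 + 0.1071 + 0.008459 + 0.003601 = 0.1261 K/W
Q = ΔT/ΣR = (954 °C − 21.9 °C)/0.1261 = 7390 W

Q = 7390 W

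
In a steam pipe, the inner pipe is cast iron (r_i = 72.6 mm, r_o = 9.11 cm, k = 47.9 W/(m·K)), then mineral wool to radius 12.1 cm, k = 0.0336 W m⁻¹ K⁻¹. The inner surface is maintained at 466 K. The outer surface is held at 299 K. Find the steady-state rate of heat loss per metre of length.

Q' = 124 W/m

Resistance network (inner→outer):
  R'_cast iron = ln(0.0911/0.0726)/(2πk) = 0.2270/(2π·47.9) = 7.542×10^-4 m·K/W
  R'_mineral wool = ln(0.121/0.0911)/(2πk) = 0.2838/(2π·0.0336) = 1.344 m·K/W
ΣR = 7.542×10^-4 + 1.344 = 1.345 m·K/W
Q' = ΔT/ΣR = (466 K − 299 K)/1.345 = 124 W/m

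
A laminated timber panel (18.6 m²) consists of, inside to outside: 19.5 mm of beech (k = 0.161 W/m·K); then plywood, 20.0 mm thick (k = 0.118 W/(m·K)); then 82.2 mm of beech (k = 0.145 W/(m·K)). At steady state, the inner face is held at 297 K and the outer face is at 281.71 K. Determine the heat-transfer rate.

Resistance network (inner→outer):
  R_beech = L/(kA) = 0.0195/(0.161·18.6) = 0.006512 K/W
  R_plywood = L/(kA) = 0.0200/(0.118·18.6) = 0.009112 K/W
  R_beech = L/(kA) = 0.0822/(0.145·18.6) = 0.03048 K/W
ΣR = 0.006512 + 0.009112 + 0.03048 = 0.04610 K/W
Q = ΔT/ΣR = (297 K − 281.71 K)/0.04610 = 332 W

Q = 332 W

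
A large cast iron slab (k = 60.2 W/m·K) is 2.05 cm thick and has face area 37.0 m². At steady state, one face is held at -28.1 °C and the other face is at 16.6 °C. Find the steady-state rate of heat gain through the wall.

Q = kA·ΔT/L = 60.2 × 37.0 × |-28.1 °C − 16.6 °C| / 0.0205 = 4.86×10^6 W

Q = 4.86×10^6 W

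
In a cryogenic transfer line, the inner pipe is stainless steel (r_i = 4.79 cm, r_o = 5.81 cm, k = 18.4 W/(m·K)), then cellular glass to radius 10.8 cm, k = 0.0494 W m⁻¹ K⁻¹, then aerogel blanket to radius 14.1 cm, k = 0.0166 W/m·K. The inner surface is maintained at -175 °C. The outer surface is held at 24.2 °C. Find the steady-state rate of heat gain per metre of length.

Q' = 43.7 W/m

Resistance network (inner→outer):
  R'_stainless steel = ln(0.0581/0.0479)/(2πk) = 0.1931/(2π·18.4) = 0.001670 m·K/W
  R'_cellular glass = ln(0.108/0.0581)/(2πk) = 0.6200/(2π·0.0494) = 1.997 m·K/W
  R'_aerogel blanket = ln(0.141/0.108)/(2πk) = 0.2666/(2π·0.0166) = 2.556 m·K/W
ΣR = 0.001670 + 1.997 + 2.556 = 4.555 m·K/W
Q' = ΔT/ΣR = (-175 °C − 24.2 °C)/4.555 = -43.7 W/m
(Negative Q' ⇒ heat flows inward; heat gain = 43.7 W/m.)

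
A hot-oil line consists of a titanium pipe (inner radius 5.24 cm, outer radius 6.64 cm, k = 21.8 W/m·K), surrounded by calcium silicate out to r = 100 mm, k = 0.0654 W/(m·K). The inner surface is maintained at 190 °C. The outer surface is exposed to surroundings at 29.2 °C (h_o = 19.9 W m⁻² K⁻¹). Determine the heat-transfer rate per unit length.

Resistance network (inner→outer):
  R'_titanium = ln(0.0664/0.0524)/(2πk) = 0.2368/(2π·21.8) = 0.001729 m·K/W
  R'_calcium silicate = ln(0.100/0.0664)/(2πk) = 0.4095/(2π·0.0654) = 0.9965 m·K/W
  R'_conv,out = 1/(2πr h) = 1/(2π·0.100·19.9) = 0.07998 m·K/W
ΣR = 0.001729 + 0.9965 + 0.07998 = 1.078 m·K/W
Q' = ΔT/ΣR = (190 °C − 29.2 °C)/1.078 = 149 W/m

Q' = 149 W/m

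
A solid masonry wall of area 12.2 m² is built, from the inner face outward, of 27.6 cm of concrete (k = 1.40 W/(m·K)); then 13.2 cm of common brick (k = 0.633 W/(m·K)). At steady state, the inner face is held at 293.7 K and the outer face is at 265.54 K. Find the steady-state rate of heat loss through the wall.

Q = 847 W

Treat each layer as a resistance in series:
  R_concrete = L/(kA) = 0.276/(1.40·12.2) = 0.01616 K/W
  R_common brick = L/(kA) = 0.132/(0.633·12.2) = 0.01709 K/W
ΣR = 0.01616 + 0.01709 = 0.03325 K/W
Q = ΔT/ΣR = (293.7 K − 265.54 K)/0.03325 = 847 W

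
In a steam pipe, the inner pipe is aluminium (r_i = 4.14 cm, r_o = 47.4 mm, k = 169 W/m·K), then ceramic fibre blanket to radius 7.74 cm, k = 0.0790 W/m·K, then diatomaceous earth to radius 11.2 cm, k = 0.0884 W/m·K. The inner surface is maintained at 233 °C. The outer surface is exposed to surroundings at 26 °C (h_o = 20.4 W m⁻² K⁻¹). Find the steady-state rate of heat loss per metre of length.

Q' = 120 W/m

Treat each layer as a resistance in series:
  R'_aluminium = ln(0.0474/0.0414)/(2πk) = 0.1353/(2π·169) = 1.275×10^-4 m·K/W
  R'_ceramic fibre blanket = ln(0.0774/0.0474)/(2πk) = 0.4904/(2π·0.0790) = 0.9879 m·K/W
  R'_diatomaceous earth = ln(0.112/0.0774)/(2πk) = 0.3695/(2π·0.0884) = 0.6653 m·K/W
  R'_conv,out = 1/(2πr h) = 1/(2π·0.112·20.4) = 0.06966 m·K/W
ΣR = 1.275×10^-4 + 0.9879 + 0.6653 + 0.06966 = 1.723 m·K/W
Q' = ΔT/ΣR = (233 °C − 26 °C)/1.723 = 120 W/m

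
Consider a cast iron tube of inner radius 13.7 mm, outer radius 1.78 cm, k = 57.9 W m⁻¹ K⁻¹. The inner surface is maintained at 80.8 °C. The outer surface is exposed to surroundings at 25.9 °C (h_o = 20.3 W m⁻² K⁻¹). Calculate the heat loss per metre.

Series thermal resistances, inner to outer:
  R'_cast iron = ln(0.0178/0.0137)/(2πk) = 0.2618/(2π·57.9) = 7.196×10^-4 m·K/W
  R'_conv,out = 1/(2πr h) = 1/(2π·0.0178·20.3) = 0.4405 m·K/W
ΣR = 7.196×10^-4 + 0.4405 = 0.4412 m·K/W
Q' = ΔT/ΣR = (80.8 °C − 25.9 °C)/0.4412 = 124 W/m

Q' = 124 W/m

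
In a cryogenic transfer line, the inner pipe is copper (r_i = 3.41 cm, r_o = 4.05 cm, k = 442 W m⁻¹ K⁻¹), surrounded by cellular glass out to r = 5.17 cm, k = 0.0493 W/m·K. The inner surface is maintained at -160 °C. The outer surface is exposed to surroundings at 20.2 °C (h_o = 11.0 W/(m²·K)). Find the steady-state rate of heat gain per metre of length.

Q' = 169 W/m

Treat each layer as a resistance in series:
  R'_copper = ln(0.0405/0.0341)/(2πk) = 0.1720/(2π·442) = 6.194×10^-5 m·K/W
  R'_cellular glass = ln(0.0517/0.0405)/(2πk) = 0.2442/(2π·0.0493) = 0.7882 m·K/W
  R'_conv,out = 1/(2πr h) = 1/(2π·0.0517·11.0) = 0.2799 m·K/W
ΣR = 6.194×10^-5 + 0.7882 + 0.2799 = 1.068 m·K/W
Q' = ΔT/ΣR = (-160 °C − 20.2 °C)/1.068 = -169 W/m
(Negative Q' ⇒ heat flows inward; heat gain = 169 W/m.)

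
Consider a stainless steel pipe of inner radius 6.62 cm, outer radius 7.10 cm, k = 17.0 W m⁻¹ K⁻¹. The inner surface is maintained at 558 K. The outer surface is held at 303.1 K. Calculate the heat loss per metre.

Q' = 389 kW/m

Q' = 2πk·ΔT/ln(r₂/r₁) = 2π × 17.0 × 254.9 / ln(0.0710/0.0662) = 3.89×10^5 W/m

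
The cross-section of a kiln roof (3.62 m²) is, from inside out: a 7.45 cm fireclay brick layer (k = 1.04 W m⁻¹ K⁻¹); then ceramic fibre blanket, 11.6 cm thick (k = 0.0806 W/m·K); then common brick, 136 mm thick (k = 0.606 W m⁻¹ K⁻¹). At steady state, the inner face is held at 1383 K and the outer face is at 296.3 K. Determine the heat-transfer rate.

Q = 2.27 kW

Resistance network (inner→outer):
  R_fireclay brick = L/(kA) = 0.0745/(1.04·3.62) = 0.01979 K/W
  R_ceramic fibre blanket = L/(kA) = 0.116/(0.0806·3.62) = 0.3976 K/W
  R_common brick = L/(kA) = 0.136/(0.606·3.62) = 0.06200 K/W
ΣR = 0.01979 + 0.3976 + 0.06200 = 0.4794 K/W
Q = ΔT/ΣR = (1383 K − 296.3 K)/0.4794 = 2270 W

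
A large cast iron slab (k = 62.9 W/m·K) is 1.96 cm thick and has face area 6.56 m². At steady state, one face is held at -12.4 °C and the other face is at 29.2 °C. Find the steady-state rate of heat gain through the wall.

Q = kA·ΔT/L = 62.9 × 6.56 × |-12.4 °C − 29.2 °C| / 0.0196 = 8.76×10^5 W

Q = 8.76×10^5 W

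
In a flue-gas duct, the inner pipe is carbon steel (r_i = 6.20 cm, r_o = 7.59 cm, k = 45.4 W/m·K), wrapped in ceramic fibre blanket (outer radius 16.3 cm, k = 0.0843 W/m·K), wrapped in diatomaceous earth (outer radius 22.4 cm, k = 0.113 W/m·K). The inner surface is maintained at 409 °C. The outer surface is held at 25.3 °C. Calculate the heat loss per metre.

Q' = 203 W/m

Resistance network (inner→outer):
  R'_carbon steel = ln(0.0759/0.0620)/(2πk) = 0.2023/(2π·45.4) = 7.091×10^-4 m·K/W
  R'_ceramic fibre blanket = ln(0.163/0.0759)/(2πk) = 0.7643/(2π·0.0843) = 1.443 m·K/W
  R'_diatomaceous earth = ln(0.224/0.163)/(2πk) = 0.3179/(2π·0.113) = 0.4477 m·K/W
ΣR = 7.091×10^-4 + 1.443 + 0.4477 = 1.891 m·K/W
Q' = ΔT/ΣR = (409 °C − 25.3 °C)/1.891 = 203 W/m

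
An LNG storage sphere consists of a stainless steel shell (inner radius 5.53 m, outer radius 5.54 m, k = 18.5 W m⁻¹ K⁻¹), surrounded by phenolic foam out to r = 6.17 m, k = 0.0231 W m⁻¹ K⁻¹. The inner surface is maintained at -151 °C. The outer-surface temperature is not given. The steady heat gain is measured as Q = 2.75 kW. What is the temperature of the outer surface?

T_out = 23.6 °C

Series resistances:
  R_stainless steel = (1/5.53 − 1/5.54)/(4πk) = 3.264×10^-4/(4π·18.5) = 1.404×10^-6 K/W
  R_phenolic foam = (1/5.54 − 1/6.17)/(4πk) = 0.01843/(4π·0.0231) = 0.06349 K/W
ΣR = 0.06349 K/W
ΔT = Q·ΣR = 2750 × 0.06349 = 174.6 K
Heat flows inward, so T_out = T_in + ΔT = -151 + 174.6 = 23.6 °C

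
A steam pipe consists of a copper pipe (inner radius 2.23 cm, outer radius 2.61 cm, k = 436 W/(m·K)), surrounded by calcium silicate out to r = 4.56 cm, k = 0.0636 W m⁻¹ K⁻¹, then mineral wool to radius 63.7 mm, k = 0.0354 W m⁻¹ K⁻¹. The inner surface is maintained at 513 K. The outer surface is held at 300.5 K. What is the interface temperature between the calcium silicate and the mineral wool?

Resistance network (inner→outer):
  R'_copper = ln(0.0261/0.0223)/(2πk) = 0.1573/(2π·436) = 5.744×10^-5 m·K/W
  R'_calcium silicate = ln(0.0456/0.0261)/(2πk) = 0.5580/(2π·0.0636) = 1.396 m·K/W
  R'_mineral wool = ln(0.0637/0.0456)/(2πk) = 0.3343/(2π·0.0354) = 1.503 m·K/W
ΣR = 5.744×10^-5 + 1.396 + 1.503 = 2.899 m·K/W
Q' = ΔT/ΣR = (513 K − 300.5 K)/2.899 = 73.30 W/m
From the inner boundary to the calcium silicate/mineral wool interface, ΣR_partial = 1.396 m·K/W.
T_interface = T_in − Q'·ΣR_partial = 513 K − (73.30)(1.396) = 411 K

T = 411 K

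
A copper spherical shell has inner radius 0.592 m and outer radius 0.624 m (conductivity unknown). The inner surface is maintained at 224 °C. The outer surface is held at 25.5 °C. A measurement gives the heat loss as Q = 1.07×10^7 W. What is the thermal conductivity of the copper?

ΣR = ΔT/Q = |224 − 25.5|/1.07×10^7 = 1.855×10^-5 K/W
(1/r₁−1/r₂)/(4πk) = 1.855×10^-5 ⇒ k = 0.08663/(4π·1.855×10^-5) = 372 W/m·K

k = 372 W/m·K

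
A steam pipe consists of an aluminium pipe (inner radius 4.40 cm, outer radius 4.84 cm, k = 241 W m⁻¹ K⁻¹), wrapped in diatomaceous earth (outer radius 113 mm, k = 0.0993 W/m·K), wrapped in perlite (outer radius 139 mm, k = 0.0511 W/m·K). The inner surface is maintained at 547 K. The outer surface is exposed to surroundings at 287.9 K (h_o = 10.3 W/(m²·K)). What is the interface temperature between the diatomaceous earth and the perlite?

Treat each layer as a resistance in series:
  R'_aluminium = ln(0.0484/0.0440)/(2πk) = 0.09531/(2π·241) = 6.294×10^-5 m·K/W
  R'_diatomaceous earth = ln(0.113/0.0484)/(2πk) = 0.8479/(2π·0.0993) = 1.359 m·K/W
  R'_perlite = ln(0.139/0.113)/(2πk) = 0.2071/(2π·0.0511) = 0.6450 m·K/W
  R'_conv,out = 1/(2πr h) = 1/(2π·0.139·10.3) = 0.1112 m·K/W
ΣR = 6.294×10^-5 + 1.359 + 0.6450 + 0.1112 = 2.115 m·K/W
Q' = ΔT/ΣR = (547 K − 287.9 K)/2.115 = 122.5 W/m
From the inner boundary to the diatomaceous earth/perlite interface, ΣR_partial = 1.359 m·K/W.
T_interface = T_in − Q'·ΣR_partial = 547 K − (122.5)(1.359) = 381 K

T = 381 K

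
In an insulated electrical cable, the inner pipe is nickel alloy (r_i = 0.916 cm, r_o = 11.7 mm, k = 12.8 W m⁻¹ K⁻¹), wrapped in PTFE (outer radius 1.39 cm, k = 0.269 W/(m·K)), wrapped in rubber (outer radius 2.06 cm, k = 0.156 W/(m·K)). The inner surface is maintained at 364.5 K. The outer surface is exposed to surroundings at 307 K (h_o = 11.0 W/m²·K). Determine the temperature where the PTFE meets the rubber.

Resistance network (inner→outer):
  R'_nickel alloy = ln(0.0117/0.00916)/(2πk) = 0.2447/(2π·12.8) = 0.003043 m·K/W
  R'_PTFE = ln(0.0139/0.0117)/(2πk) = 0.1723/(2π·0.269) = 0.1019 m·K/W
  R'_rubber = ln(0.0206/0.0139)/(2πk) = 0.3934/(2π·0.156) = 0.4014 m·K/W
  R'_conv,out = 1/(2πr h) = 1/(2π·0.0206·11.0) = 0.7024 m·K/W
ΣR = 0.003043 + 0.1019 + 0.4014 + 0.7024 = 1.209 m·K/W
Q' = ΔT/ΣR = (364.5 K − 307 K)/1.209 = 47.56 W/m
From the inner boundary to the PTFE/rubber interface, ΣR_partial = 0.1049 m·K/W.
T_interface = T_in − Q'·ΣR_partial = 364.5 K − (47.56)(0.1049) = 359.5 K

T = 359.5 K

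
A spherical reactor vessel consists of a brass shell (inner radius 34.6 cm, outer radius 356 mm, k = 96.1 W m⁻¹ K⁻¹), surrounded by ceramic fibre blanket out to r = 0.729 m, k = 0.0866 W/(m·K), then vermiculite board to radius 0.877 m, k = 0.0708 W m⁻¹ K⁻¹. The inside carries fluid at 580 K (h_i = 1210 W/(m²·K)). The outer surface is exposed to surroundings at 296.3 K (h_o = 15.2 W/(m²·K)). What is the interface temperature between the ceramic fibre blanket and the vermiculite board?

T = 344.0 K

Treat each layer as a resistance in series:
  R_conv,in = 1/(4πr²h) = 1/(4π·0.346²·1210) = 5.494×10^-4 K/W
  R_brass = (1/0.346 − 1/0.356)/(4πk) = 0.08118/(4π·96.1) = 6.723×10^-5 K/W
  R_ceramic fibre blanket = (1/0.356 − 1/0.729)/(4πk) = 1.437/(4π·0.0866) = 1.321 K/W
  R_vermiculite board = (1/0.729 − 1/0.877)/(4πk) = 0.2315/(4π·0.0708) = 0.2602 K/W
  R_conv,out = 1/(4πr²h) = 1/(4π·0.877²·15.2) = 0.006807 K/W
ΣR = 5.494×10^-4 + 6.723×10^-5 + 1.321 + 0.2602 + 0.006807 = 1.589 K/W
Q = ΔT/ΣR = (580 K − 296.3 K)/1.589 = 178.5 W
From the inner boundary to the ceramic fibre blanket/vermiculite board interface, ΣR_partial = 1.322 K/W.
T_interface = T_in − Q·ΣR_partial = 580 K − (178.5)(1.322) = 344.0 K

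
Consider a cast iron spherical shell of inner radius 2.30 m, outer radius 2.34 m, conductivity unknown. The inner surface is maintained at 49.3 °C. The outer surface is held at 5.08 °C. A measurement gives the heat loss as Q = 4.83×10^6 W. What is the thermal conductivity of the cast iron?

k = 64.6 W/m·K

ΣR = ΔT/Q = |49.3 − 5.08|/4.83×10^6 = 9.155×10^-6 K/W
(1/r₁−1/r₂)/(4πk) = 9.155×10^-6 ⇒ k = 0.007432/(4π·9.155×10^-6) = 64.6 W/m·K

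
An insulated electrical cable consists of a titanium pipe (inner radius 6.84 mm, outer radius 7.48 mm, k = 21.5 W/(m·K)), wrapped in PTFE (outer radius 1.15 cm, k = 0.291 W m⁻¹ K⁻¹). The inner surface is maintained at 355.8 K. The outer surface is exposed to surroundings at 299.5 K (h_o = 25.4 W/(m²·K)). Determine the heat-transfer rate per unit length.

Resistance network (inner→outer):
  R'_titanium = ln(0.00748/0.00684)/(2πk) = 0.08945/(2π·21.5) = 6.621×10^-4 m·K/W
  R'_PTFE = ln(0.0115/0.00748)/(2πk) = 0.4301/(2π·0.291) = 0.2352 m·K/W
  R'_conv,out = 1/(2πr h) = 1/(2π·0.0115·25.4) = 0.5449 m·K/W
ΣR = 6.621×10^-4 + 0.2352 + 0.5449 = 0.7808 m·K/W
Q' = ΔT/ΣR = (355.8 K − 299.5 K)/0.7808 = 72.1 W/m

Q' = 72.1 W/m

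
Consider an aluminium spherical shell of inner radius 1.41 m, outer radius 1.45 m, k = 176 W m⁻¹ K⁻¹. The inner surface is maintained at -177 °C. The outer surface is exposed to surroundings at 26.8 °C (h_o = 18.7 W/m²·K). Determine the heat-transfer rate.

Q = 100 kW

Resistance network (inner→outer):
  R_aluminium = (1/1.41 − 1/1.45)/(4πk) = 0.01956/(4π·176) = 8.846×10^-6 K/W
  R_conv,out = 1/(4πr²h) = 1/(4π·1.45²·18.7) = 0.002024 K/W
ΣR = 8.846×10^-6 + 0.002024 = 0.002033 K/W
Q = ΔT/ΣR = (-177 °C − 26.8 °C)/0.002033 = -1.00×10^5 W
(Negative Q ⇒ heat flows inward; heat gain = 1.00×10^5 W.)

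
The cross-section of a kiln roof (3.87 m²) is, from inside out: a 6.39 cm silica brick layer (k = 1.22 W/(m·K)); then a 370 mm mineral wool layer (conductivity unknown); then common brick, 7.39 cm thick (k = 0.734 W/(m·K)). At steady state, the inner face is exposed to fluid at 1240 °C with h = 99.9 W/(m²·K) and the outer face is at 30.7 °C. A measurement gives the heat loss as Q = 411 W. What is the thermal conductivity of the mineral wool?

k = 0.0330 W/m·K

ΣR = ΔT/Q = |1240 − 30.7|/411 = 2.942 K/W
Known resistances:
  R_conv,in = 1/(hA) = 1/(99.9·3.87) = 0.002587 K/W
  R_silica brick = L/(kA) = 0.0639/(1.22·3.87) = 0.01353 K/W
  R_common brick = L/(kA) = 0.0739/(0.734·3.87) = 0.02602 K/W
R_mineral wool = ΣR − ΣR_known = 2.942 − 0.04214 = 2.900 K/W
L/(kA) = 2.900 ⇒ k = 0.370/(2.900·3.87) = 0.0330 W/m·K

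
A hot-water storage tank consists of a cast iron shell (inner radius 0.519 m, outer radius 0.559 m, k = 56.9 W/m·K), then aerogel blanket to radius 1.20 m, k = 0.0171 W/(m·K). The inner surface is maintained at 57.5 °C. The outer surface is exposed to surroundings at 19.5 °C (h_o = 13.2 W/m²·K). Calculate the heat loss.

Q = 8.54 W

Series thermal resistances, inner to outer:
  R_cast iron = (1/0.519 − 1/0.559)/(4πk) = 0.1379/(4π·56.9) = 1.928×10^-4 K/W
  R_aerogel blanket = (1/0.559 − 1/1.20)/(4πk) = 0.9556/(4π·0.0171) = 4.447 K/W
  R_conv,out = 1/(4πr²h) = 1/(4π·1.20²·13.2) = 0.004187 K/W
ΣR = 1.928×10^-4 + 4.447 + 0.004187 = 4.451 K/W
Q = ΔT/ΣR = (57.5 °C − 19.5 °C)/4.451 = 8.54 W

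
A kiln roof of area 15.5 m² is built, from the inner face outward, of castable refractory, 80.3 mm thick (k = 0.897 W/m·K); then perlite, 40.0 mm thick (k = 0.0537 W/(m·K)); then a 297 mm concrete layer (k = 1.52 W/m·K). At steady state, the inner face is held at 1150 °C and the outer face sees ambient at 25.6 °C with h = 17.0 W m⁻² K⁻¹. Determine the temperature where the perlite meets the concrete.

T = 288 °C

Resistance network (inner→outer):
  R_castable refractory = L/(kA) = 0.0803/(0.897·15.5) = 0.005776 K/W
  R_perlite = L/(kA) = 0.0400/(0.0537·15.5) = 0.04806 K/W
  R_concrete = L/(kA) = 0.297/(1.52·15.5) = 0.01261 K/W
  R_conv,out = 1/(hA) = 1/(17.0·15.5) = 0.003795 K/W
ΣR = 0.005776 + 0.04806 + 0.01261 + 0.003795 = 0.07024 K/W
Q = ΔT/ΣR = (1150 °C − 25.6 °C)/0.07024 = 16010 W
From the inner boundary to the perlite/concrete interface, ΣR_partial = 0.05384 K/W.
T_interface = T_in − Q·ΣR_partial = 1150 °C − (16010)(0.05384) = 288 °C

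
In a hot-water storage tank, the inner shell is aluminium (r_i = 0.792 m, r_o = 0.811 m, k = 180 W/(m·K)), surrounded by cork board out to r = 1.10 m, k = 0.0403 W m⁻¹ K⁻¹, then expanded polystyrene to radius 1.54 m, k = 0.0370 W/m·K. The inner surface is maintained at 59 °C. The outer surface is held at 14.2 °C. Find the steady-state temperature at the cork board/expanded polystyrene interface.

Series thermal resistances, inner to outer:
  R_aluminium = (1/0.792 − 1/0.811)/(4πk) = 0.02958/(4π·180) = 1.308×10^-5 K/W
  R_cork board = (1/0.811 − 1/1.10)/(4πk) = 0.3240/(4π·0.0403) = 0.6397 K/W
  R_expanded polystyrene = (1/1.10 − 1/1.54)/(4πk) = 0.2597/(4π·0.0370) = 0.5586 K/W
ΣR = 1.308×10^-5 + 0.6397 + 0.5586 = 1.198 K/W
Q = ΔT/ΣR = (59 °C − 14.2 °C)/1.198 = 37.40 W
From the inner boundary to the cork board/expanded polystyrene interface, ΣR_partial = 0.6397 K/W.
T_interface = T_in − Q·ΣR_partial = 59 °C − (37.40)(0.6397) = 35.1 °C

T = 35.1 °C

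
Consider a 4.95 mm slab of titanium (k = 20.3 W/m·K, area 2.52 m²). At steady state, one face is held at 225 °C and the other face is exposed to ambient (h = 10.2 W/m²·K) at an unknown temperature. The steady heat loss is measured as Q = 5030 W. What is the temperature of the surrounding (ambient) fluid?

Series resistances:
  R_titanium = L/(kA) = 0.00495/(20.3·2.52) = 9.676×10^-5 K/W
  R_conv,out = 1/(hA) = 1/(10.2·2.52) = 0.03890 K/W
ΣR = 0.03900 K/W
ΔT = Q·ΣR = 5030 × 0.03900 = 196.2 K
Heat flows outward, so T_out = T_in − ΔT = 225 − 196.2 = 28.8 °C

T_out = 28.8 °C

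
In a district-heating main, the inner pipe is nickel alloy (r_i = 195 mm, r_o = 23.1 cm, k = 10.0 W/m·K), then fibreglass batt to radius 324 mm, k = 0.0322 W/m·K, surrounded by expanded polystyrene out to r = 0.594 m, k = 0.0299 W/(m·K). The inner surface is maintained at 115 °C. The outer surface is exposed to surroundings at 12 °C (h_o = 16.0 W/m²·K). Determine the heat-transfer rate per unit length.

Q' = 20.9 W/m

Treat each layer as a resistance in series:
  R'_nickel alloy = ln(0.231/0.195)/(2πk) = 0.1694/(2π·10.0) = 0.002696 m·K/W
  R'_fibreglass batt = ln(0.324/0.231)/(2πk) = 0.3383/(2π·0.0322) = 1.672 m·K/W
  R'_expanded polystyrene = ln(0.594/0.324)/(2πk) = 0.6061/(2π·0.0299) = 3.226 m·K/W
  R'_conv,out = 1/(2πr h) = 1/(2π·0.594·16.0) = 0.01675 m·K/W
ΣR = 0.002696 + 1.672 + 3.226 + 0.01675 = 4.917 m·K/W
Q' = ΔT/ΣR = (115 °C − 12 °C)/4.917 = 20.9 W/m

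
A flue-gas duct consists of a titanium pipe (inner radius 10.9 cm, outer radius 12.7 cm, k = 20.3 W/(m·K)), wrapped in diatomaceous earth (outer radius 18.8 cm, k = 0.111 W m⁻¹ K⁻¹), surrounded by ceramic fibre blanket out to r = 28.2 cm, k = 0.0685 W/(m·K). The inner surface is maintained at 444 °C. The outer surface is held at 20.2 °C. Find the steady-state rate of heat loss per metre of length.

Treat each layer as a resistance in series:
  R'_titanium = ln(0.127/0.109)/(2πk) = 0.1528/(2π·20.3) = 0.001198 m·K/W
  R'_diatomaceous earth = ln(0.188/0.127)/(2πk) = 0.3923/(2π·0.111) = 0.5624 m·K/W
  R'_ceramic fibre blanket = ln(0.282/0.188)/(2πk) = 0.4055/(2π·0.0685) = 0.9421 m·K/W
ΣR = 0.001198 + 0.5624 + 0.9421 = 1.506 m·K/W
Q' = ΔT/ΣR = (444 °C − 20.2 °C)/1.506 = 281 W/m

Q' = 281 W/m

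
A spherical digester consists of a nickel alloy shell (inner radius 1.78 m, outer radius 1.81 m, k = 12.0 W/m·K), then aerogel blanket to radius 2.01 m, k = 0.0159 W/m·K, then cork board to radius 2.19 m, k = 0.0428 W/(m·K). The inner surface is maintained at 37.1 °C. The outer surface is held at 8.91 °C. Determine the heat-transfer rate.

Q = 80.3 W

Series thermal resistances, inner to outer:
  R_nickel alloy = (1/1.78 − 1/1.81)/(4πk) = 0.009312/(4π·12.0) = 6.175×10^-5 K/W
  R_aerogel blanket = (1/1.81 − 1/2.01)/(4πk) = 0.05497/(4π·0.0159) = 0.2751 K/W
  R_cork board = (1/2.01 − 1/2.19)/(4πk) = 0.04089/(4π·0.0428) = 0.07603 K/W
ΣR = 6.175×10^-5 + 0.2751 + 0.07603 = 0.3512 K/W
Q = ΔT/ΣR = (37.1 °C − 8.91 °C)/0.3512 = 80.3 W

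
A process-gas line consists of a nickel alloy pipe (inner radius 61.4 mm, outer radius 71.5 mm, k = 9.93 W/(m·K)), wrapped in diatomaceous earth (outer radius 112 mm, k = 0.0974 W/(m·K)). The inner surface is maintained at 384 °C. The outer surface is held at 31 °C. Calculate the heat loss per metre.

Q' = 480 W/m

Treat each layer as a resistance in series:
  R'_nickel alloy = ln(0.0715/0.0614)/(2πk) = 0.1523/(2π·9.93) = 0.002441 m·K/W
  R'_diatomaceous earth = ln(0.112/0.0715)/(2πk) = 0.4488/(2π·0.0974) = 0.7334 m·K/W
ΣR = 0.002441 + 0.7334 = 0.7358 m·K/W
Q' = ΔT/ΣR = (384 °C − 31 °C)/0.7358 = 480 W/m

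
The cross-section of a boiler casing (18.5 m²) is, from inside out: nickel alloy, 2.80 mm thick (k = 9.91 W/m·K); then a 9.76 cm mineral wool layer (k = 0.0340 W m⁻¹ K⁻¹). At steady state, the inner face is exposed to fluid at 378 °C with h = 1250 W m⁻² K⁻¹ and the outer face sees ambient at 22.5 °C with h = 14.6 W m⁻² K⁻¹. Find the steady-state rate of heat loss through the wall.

Treat each layer as a resistance in series:
  R_conv,in = 1/(hA) = 1/(1250·18.5) = 4.324×10^-5 K/W
  R_nickel alloy = L/(kA) = 0.00280/(9.91·18.5) = 1.527×10^-5 K/W
  R_mineral wool = L/(kA) = 0.0976/(0.0340·18.5) = 0.1552 K/W
  R_conv,out = 1/(hA) = 1/(14.6·18.5) = 0.003702 K/W
ΣR = 4.324×10^-5 + 1.527×10^-5 + 0.1552 + 0.003702 = 0.1590 K/W
Q = ΔT/ΣR = (378 °C − 22.5 °C)/0.1590 = 2240 W

Q = 2240 W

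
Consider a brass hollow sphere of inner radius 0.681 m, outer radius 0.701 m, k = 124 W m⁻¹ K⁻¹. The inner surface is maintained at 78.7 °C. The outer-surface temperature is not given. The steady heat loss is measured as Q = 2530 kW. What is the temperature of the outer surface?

Series resistances:
  R_brass = (1/0.681 − 1/0.701)/(4πk) = 0.04190/(4π·124) = 2.689×10^-5 K/W
ΣR = 2.689×10^-5 K/W
ΔT = Q·ΣR = 2.53×10^6 × 2.689×10^-5 = 68.03 K
Heat flows outward, so T_out = T_in − ΔT = 78.7 − 68.03 = 10.7 °C

T_out = 10.7 °C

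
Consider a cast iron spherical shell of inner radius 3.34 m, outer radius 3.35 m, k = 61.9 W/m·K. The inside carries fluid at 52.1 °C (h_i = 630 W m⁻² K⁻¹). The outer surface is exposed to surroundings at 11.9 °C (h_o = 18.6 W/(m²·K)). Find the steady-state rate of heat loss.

Q = 102 kW

Series thermal resistances, inner to outer:
  R_conv,in = 1/(4πr²h) = 1/(4π·3.34²·630) = 1.132×10^-5 K/W
  R_cast iron = (1/3.34 − 1/3.35)/(4πk) = 8.937×10^-4/(4π·61.9) = 1.149×10^-6 K/W
  R_conv,out = 1/(4πr²h) = 1/(4π·3.35²·18.6) = 3.812×10^-4 K/W
ΣR = 1.132×10^-5 + 1.149×10^-6 + 3.812×10^-4 = 3.937×10^-4 K/W
Q = ΔT/ΣR = (52.1 °C − 11.9 °C)/3.937×10^-4 = 1.02×10^5 W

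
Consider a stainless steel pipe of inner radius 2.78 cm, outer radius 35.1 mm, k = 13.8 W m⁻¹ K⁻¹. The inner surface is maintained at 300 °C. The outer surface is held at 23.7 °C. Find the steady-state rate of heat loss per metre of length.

Q' = 2πk·ΔT/ln(r₂/r₁) = 2π × 13.8 × 276.3 / ln(0.0351/0.0278) = 1.03×10^5 W/m

Q' = 1.03×10^5 W/m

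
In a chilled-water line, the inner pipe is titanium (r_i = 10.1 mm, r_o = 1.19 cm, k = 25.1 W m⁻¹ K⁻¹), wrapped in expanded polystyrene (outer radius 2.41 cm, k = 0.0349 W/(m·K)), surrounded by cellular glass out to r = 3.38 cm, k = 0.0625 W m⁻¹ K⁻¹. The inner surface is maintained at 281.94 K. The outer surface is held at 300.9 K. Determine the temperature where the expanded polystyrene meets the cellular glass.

T = 296.9 K

Treat each layer as a resistance in series:
  R'_titanium = ln(0.0119/0.0101)/(2πk) = 0.1640/(2π·25.1) = 0.001040 m·K/W
  R'_expanded polystyrene = ln(0.0241/0.0119)/(2πk) = 0.7057/(2π·0.0349) = 3.218 m·K/W
  R'_cellular glass = ln(0.0338/0.0241)/(2πk) = 0.3382/(2π·0.0625) = 0.8613 m·K/W
ΣR = 0.001040 + 3.218 + 0.8613 = 4.080 m·K/W
Q' = ΔT/ΣR = (281.94 K − 300.9 K)/4.080 = -4.647 W/m
From the inner boundary to the expanded polystyrene/cellular glass interface, ΣR_partial = 3.219 m·K/W.
T_interface = T_in − Q'·ΣR_partial = 281.94 K − (-4.647)(3.219) = 296.9 K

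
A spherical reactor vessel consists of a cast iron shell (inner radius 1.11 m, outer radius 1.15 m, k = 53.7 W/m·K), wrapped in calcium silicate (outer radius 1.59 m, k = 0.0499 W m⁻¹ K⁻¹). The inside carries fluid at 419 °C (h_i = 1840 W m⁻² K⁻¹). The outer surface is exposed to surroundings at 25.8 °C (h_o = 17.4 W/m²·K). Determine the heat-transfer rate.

Series thermal resistances, inner to outer:
  R_conv,in = 1/(4πr²h) = 1/(4π·1.11²·1840) = 3.510×10^-5 K/W
  R_cast iron = (1/1.11 − 1/1.15)/(4πk) = 0.03134/(4π·53.7) = 4.644×10^-5 K/W
  R_calcium silicate = (1/1.15 − 1/1.59)/(4πk) = 0.2406/(4π·0.0499) = 0.3837 K/W
  R_conv,out = 1/(4πr²h) = 1/(4π·1.59²·17.4) = 0.001809 K/W
ΣR = 3.510×10^-5 + 4.644×10^-5 + 0.3837 + 0.001809 = 0.3856 K/W
Q = ΔT/ΣR = (419 °C − 25.8 °C)/0.3856 = 1020 W

Q = 1020 W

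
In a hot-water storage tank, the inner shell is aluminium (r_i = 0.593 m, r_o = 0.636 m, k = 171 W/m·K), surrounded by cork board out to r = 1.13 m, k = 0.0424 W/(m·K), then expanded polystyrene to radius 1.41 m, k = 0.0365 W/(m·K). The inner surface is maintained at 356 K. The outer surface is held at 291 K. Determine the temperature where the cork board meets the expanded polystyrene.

Treat each layer as a resistance in series:
  R_aluminium = (1/0.593 − 1/0.636)/(4πk) = 0.1140/(4π·171) = 5.306×10^-5 K/W
  R_cork board = (1/0.636 − 1/1.13)/(4πk) = 0.6874/(4π·0.0424) = 1.290 K/W
  R_expanded polystyrene = (1/1.13 − 1/1.41)/(4πk) = 0.1757/(4π·0.0365) = 0.3831 K/W
ΣR = 5.306×10^-5 + 1.290 + 0.3831 = 1.673 K/W
Q = ΔT/ΣR = (356 K − 291 K)/1.673 = 38.85 W
From the inner boundary to the cork board/expanded polystyrene interface, ΣR_partial = 1.290 K/W.
T_interface = T_in − Q·ΣR_partial = 356 K − (38.85)(1.290) = 305.9 K

T = 305.9 K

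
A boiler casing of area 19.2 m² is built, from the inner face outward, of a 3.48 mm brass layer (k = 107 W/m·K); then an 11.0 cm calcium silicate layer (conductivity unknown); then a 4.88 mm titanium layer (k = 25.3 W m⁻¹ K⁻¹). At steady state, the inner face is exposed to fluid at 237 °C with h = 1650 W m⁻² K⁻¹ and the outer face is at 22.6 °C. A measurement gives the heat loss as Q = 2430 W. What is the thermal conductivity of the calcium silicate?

ΣR = ΔT/Q = |237 − 22.6|/2430 = 0.08823 K/W
Known resistances:
  R_conv,in = 1/(hA) = 1/(1650·19.2) = 3.157×10^-5 K/W
  R_brass = L/(kA) = 0.00348/(107·19.2) = 1.694×10^-6 K/W
  R_titanium = L/(kA) = 0.00488/(25.3·19.2) = 1.005×10^-5 K/W
R_calcium silicate = ΣR − ΣR_known = 0.08823 − 4.331×10^-5 = 0.08819 K/W
L/(kA) = 0.08819 ⇒ k = 0.110/(0.08819·19.2) = 0.0650 W/m·K

k = 0.0650 W/m·K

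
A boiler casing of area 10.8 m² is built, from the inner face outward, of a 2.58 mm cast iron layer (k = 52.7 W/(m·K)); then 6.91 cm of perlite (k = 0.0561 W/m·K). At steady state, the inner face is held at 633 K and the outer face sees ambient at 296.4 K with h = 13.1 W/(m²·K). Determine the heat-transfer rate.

Series thermal resistances, inner to outer:
  R_cast iron = L/(kA) = 0.00258/(52.7·10.8) = 4.533×10^-6 K/W
  R_perlite = L/(kA) = 0.0691/(0.0561·10.8) = 0.1140 K/W
  R_conv,out = 1/(hA) = 1/(13.1·10.8) = 0.007068 K/W
ΣR = 4.533×10^-6 + 0.1140 + 0.007068 = 0.1211 K/W
Q = ΔT/ΣR = (633 K − 296.4 K)/0.1211 = 2780 W

Q = 2.78 kW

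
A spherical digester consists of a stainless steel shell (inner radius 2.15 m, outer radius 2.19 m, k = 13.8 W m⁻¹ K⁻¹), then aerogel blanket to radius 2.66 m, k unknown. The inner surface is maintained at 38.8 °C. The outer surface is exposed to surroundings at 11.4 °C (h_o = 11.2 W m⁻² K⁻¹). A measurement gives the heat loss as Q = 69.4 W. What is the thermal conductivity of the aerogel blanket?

k = 0.0163 W/m·K

ΣR = ΔT/Q = |38.8 − 11.4|/69.4 = 0.3948 K/W
Known resistances:
  R_stainless steel = (1/2.15 − 1/2.19)/(4πk) = 0.008495/(4π·13.8) = 4.899×10^-5 K/W
  R_conv,out = 1/(4πr²h) = 1/(4π·2.66²·11.2) = 0.001004 K/W
R_aerogel blanket = ΣR − ΣR_known = 0.3948 − 0.001053 = 0.3937 K/W
(1/r₁−1/r₂)/(4πk) = 0.3937 ⇒ k = 0.08068/(4π·0.3937) = 0.0163 W/m·K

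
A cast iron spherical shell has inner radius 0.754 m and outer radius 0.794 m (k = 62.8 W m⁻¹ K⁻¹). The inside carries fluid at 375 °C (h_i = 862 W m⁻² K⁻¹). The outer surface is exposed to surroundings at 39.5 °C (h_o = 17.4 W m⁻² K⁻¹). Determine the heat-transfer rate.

Resistance network (inner→outer):
  R_conv,in = 1/(4πr²h) = 1/(4π·0.754²·862) = 1.624×10^-4 K/W
  R_cast iron = (1/0.754 − 1/0.794)/(4πk) = 0.06681/(4π·62.8) = 8.466×10^-5 K/W
  R_conv,out = 1/(4πr²h) = 1/(4π·0.794²·17.4) = 0.007254 K/W
ΣR = 1.624×10^-4 + 8.466×10^-5 + 0.007254 = 0.007501 K/W
Q = ΔT/ΣR = (375 °C − 39.5 °C)/0.007501 = 44700 W

Q = 44.7 kW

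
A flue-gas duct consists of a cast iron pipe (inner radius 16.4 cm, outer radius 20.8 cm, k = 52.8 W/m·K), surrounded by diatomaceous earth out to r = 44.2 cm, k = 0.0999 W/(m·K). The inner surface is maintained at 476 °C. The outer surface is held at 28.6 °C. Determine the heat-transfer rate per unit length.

Q' = 372 W/m

Treat each layer as a resistance in series:
  R'_cast iron = ln(0.208/0.164)/(2πk) = 0.2377/(2π·52.8) = 7.164×10^-4 m·K/W
  R'_diatomaceous earth = ln(0.442/0.208)/(2πk) = 0.7538/(2π·0.0999) = 1.201 m·K/W
ΣR = 7.164×10^-4 + 1.201 = 1.202 m·K/W
Q' = ΔT/ΣR = (476 °C − 28.6 °C)/1.202 = 372 W/m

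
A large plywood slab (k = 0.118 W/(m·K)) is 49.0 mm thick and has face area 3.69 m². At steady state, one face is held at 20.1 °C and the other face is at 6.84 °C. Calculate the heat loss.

Q = kA·ΔT/L = 0.118 × 3.69 × |20.1 °C − 6.84 °C| / 0.0490 = 118 W

Q = 118 W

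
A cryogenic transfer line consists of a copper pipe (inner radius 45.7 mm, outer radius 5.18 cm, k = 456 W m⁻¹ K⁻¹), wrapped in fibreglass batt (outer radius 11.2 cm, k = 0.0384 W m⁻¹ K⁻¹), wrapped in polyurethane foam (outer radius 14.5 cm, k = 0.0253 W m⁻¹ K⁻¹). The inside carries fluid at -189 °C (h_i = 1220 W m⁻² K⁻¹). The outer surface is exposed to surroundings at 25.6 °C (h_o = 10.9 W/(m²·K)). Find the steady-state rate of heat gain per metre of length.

Q' = 43.6 W/m

Treat each layer as a resistance in series:
  R'_conv,in = 1/(2πr h) = 1/(2π·0.0457·1220) = 0.002855 m·K/W
  R'_copper = ln(0.0518/0.0457)/(2πk) = 0.1253/(2π·456) = 4.373×10^-5 m·K/W
  R'_fibreglass batt = ln(0.112/0.0518)/(2πk) = 0.7711/(2π·0.0384) = 3.196 m·K/W
  R'_polyurethane foam = ln(0.145/0.112)/(2πk) = 0.2582/(2π·0.0253) = 1.624 m·K/W
  R'_conv,out = 1/(2πr h) = 1/(2π·0.145·10.9) = 0.1007 m·K/W
ΣR = 0.002855 + 4.373×10^-5 + 3.196 + 1.624 + 0.1007 = 4.924 m·K/W
Q' = ΔT/ΣR = (-189 °C − 25.6 °C)/4.924 = -43.6 W/m
(Negative Q' ⇒ heat flows inward; heat gain = 43.6 W/m.)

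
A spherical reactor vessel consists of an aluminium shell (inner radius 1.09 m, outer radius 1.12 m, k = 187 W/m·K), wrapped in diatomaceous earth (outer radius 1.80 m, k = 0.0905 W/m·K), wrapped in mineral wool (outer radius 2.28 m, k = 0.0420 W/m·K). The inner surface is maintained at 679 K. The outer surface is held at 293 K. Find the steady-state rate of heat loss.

Resistance network (inner→outer):
  R_aluminium = (1/1.09 − 1/1.12)/(4πk) = 0.02457/(4π·187) = 1.046×10^-5 K/W
  R_diatomaceous earth = (1/1.12 − 1/1.80)/(4πk) = 0.3373/(4π·0.0905) = 0.2966 K/W
  R_mineral wool = (1/1.80 − 1/2.28)/(4πk) = 0.1170/(4π·0.0420) = 0.2216 K/W
ΣR = 1.046×10^-5 + 0.2966 + 0.2216 = 0.5182 K/W
Q = ΔT/ΣR = (679 K − 293 K)/0.5182 = 745 W

Q = 745 W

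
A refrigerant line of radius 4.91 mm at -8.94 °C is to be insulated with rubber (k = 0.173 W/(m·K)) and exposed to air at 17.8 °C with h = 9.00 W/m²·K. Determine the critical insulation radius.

r_cr = 1.92 cm

For a cylinder, r_cr = k_ins/h = 0.173/9.00 = 0.0192 m = 1.92 cm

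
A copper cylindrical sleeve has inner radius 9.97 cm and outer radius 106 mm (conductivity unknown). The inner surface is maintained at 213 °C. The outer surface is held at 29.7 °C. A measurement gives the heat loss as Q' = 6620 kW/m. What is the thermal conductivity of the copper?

k = 352 W/m·K

ΣR = ΔT/Q' = |213 − 29.7|/6.62×10^6 = 2.769×10^-5 m·K/W
ln(r₂/r₁)/(2πk) = 2.769×10^-5 ⇒ k = 0.06127/(2π·2.769×10^-5) = 352 W/m·K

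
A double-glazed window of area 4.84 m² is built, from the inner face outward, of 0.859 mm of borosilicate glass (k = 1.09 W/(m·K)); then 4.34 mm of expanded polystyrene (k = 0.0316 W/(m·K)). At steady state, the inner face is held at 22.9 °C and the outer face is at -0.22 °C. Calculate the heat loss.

Series thermal resistances, inner to outer:
  R_borosilicate glass = L/(kA) = 8.59×10^-4/(1.09·4.84) = 1.628×10^-4 K/W
  R_expanded polystyrene = L/(kA) = 0.00434/(0.0316·4.84) = 0.02838 K/W
ΣR = 1.628×10^-4 + 0.02838 = 0.02854 K/W
Q = ΔT/ΣR = (22.9 °C − -0.22 °C)/0.02854 = 810 W

Q = 810 W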